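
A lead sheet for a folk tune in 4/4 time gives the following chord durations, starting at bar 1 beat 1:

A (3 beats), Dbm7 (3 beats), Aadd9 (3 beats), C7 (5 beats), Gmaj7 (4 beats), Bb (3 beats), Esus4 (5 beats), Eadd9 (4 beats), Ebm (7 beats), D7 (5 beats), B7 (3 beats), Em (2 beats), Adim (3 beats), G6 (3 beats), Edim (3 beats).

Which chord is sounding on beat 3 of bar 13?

Beat 3 of bar 13 is beat (13−1)×4 + 3 = 51 overall.
Running totals: A ends at 3, Dbm7 ends at 6, Aadd9 ends at 9, C7 ends at 14, Gmaj7 ends at 18, Bb ends at 21, Esus4 ends at 26, Eadd9 ends at 30, Ebm ends at 37, D7 ends at 42, B7 ends at 45, Em ends at 47, Adim ends at 50, G6 ends at 53.
Beat 51 falls within G6.

G6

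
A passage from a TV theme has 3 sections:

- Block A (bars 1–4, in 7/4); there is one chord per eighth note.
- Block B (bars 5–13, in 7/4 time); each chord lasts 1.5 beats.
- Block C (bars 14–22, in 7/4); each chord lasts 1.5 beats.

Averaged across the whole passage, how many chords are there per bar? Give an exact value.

A: 4 bars of 7 beats is 28 beats; at 0.5 beats each that's 56 chords.
B: 9 bars of 7 beats is 63 beats; at 1.5 beats each that's 42 chords.
C: 9 bars of 7 beats is 63 beats; at 1.5 beats each that's 42 chords.
Overall: 140 chords over 22 bars → 140/22 = 70/11 chords per bar.

70/11 chords per bar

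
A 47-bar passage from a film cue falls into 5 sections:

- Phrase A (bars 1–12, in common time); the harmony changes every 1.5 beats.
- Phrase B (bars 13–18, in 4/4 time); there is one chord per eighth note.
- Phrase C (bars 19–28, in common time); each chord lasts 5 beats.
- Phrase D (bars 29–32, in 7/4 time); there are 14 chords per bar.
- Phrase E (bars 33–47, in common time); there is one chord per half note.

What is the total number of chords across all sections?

A: 12·4 = 48 beats, 48/1.5 = 32 chords.
B: 6·4 = 24 beats, 24/0.5 = 48 chords.
C: 10·4 = 40 beats, 40/5 = 8 chords.
D: 4·7 = 28 beats, 28/0.5 = 56 chords.
E: 15·4 = 60 beats, 60/2 = 30 chords.
Total: 32 + 48 + 8 + 56 + 30 = 174.

174 chords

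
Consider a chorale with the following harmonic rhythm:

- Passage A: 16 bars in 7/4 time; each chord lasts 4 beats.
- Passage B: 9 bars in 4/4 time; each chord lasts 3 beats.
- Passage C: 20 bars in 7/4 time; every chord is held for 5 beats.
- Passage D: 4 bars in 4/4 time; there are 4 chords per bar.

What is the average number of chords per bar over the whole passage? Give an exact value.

12/7 chords per bar

A: 16 bars of 7 beats is 112 beats; at 4 beats each that's 28 chords.
B: 9 bars of 4 beats is 36 beats; at 3 beats each that's 12 chords.
C: 20 bars of 7 beats is 140 beats; at 5 beats each that's 28 chords.
D: 4 bars of 4 beats is 16 beats; at 1 beat each that's 16 chords.
Overall: 84 chords over 49 bars → 84/49 = 12/7 chords per bar.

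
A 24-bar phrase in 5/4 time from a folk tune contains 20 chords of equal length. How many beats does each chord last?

24 bars × 5 beats/bar = 120 beats total.
120 beats ÷ 20 chords = 6 beats per chord.

6 beats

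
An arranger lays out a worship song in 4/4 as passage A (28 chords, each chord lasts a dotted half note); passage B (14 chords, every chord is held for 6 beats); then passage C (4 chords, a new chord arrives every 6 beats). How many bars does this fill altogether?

A: 28 × 3 = 84 beats = 21 bars.
B: 14 × 6 = 84 beats = 21 bars.
C: 4 × 6 = 24 beats = 6 bars.
Total: 21 + 21 + 6 = 48 bars.

48 bars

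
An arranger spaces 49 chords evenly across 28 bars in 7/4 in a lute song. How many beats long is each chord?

28 bars × 7 beats/bar = 196 beats total.
196 beats ÷ 49 chords = 4 beats per chord.
(That is a whole note.)

4 beats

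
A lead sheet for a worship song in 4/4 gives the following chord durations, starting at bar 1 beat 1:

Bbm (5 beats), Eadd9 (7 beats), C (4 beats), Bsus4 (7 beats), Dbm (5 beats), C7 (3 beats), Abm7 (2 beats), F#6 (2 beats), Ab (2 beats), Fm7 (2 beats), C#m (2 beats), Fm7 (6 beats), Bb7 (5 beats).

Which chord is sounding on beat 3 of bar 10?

Beat 3 of bar 10 is beat (10−1)×4 + 3 = 39 overall.
Running totals: Bbm ends at 5, Eadd9 ends at 12, C ends at 16, Bsus4 ends at 23, Dbm ends at 28, C7 ends at 31, Abm7 ends at 33, F#6 ends at 35, Ab ends at 37, Fm7 ends at 39.
Beat 39 falls within Fm7.

Fm7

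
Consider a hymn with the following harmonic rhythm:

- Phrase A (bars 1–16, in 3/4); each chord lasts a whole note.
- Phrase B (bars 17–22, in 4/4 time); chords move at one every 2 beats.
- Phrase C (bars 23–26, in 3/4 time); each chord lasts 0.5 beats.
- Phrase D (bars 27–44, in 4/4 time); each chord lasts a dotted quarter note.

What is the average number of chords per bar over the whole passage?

A: 16 bars of 3 beats is 48 beats; at 4 beats each that's 12 chords.
B: 6 bars of 4 beats is 24 beats; at 2 beats each that's 12 chords.
C: 4 bars of 3 beats is 12 beats; at 0.5 beats each that's 24 chords.
D: 18 bars of 4 beats is 72 beats; at 1.5 beats each that's 48 chords.
Overall: 96 chords over 44 bars → 96/44 = 24/11 chords per bar.

24/11 chords per bar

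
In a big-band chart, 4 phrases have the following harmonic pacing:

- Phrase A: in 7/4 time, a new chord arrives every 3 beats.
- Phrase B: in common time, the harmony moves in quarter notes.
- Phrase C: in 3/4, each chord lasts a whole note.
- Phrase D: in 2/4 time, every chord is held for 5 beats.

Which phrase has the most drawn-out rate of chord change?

Phrase D

A: 7/3 = 7/3 chords/bar.
B: 4/1 = 4 chords/bar.
C: 3/4 = 0.75 chords/bar.
D: 2/5 = 0.4 chords/bar.
Slowest is D at 0.4 chords/bar.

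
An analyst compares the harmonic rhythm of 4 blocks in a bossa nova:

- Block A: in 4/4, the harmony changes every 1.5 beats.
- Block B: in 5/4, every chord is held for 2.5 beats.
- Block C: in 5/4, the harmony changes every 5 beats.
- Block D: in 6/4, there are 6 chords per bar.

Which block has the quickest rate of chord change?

A: 4 beats/bar ÷ 1.5 beats/chord = 8/3 chords/bar.
B: 5 beats/bar ÷ 2.5 beats/chord = 2 chords/bar.
C: 5 beats/bar ÷ 5 beats/chord = 1 chord/bar.
D: 6 beats/bar ÷ 1 beat/chord = 6 chords/bar.
Fastest is D at 6 chords/bar.

Block D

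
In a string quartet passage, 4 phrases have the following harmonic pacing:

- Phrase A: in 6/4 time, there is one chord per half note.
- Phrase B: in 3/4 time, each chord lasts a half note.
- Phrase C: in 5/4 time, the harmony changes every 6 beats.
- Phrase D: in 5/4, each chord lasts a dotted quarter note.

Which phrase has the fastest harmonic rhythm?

Phrase D

A: 6/2 = 3 chords/bar.
B: 3/2 = 1.5 chords/bar.
C: 5/6 = 5/6 chords/bar.
D: 5/1.5 = 10/3 chords/bar.
Fastest is D at 10/3 chords/bar.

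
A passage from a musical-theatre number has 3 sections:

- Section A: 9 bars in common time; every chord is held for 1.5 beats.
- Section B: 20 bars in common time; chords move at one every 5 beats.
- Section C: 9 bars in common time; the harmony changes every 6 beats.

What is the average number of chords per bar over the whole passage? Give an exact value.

23/19 chords per bar

A: 9 bars of 4 beats is 36 beats; at 1.5 beats each that's 24 chords.
B: 20 bars of 4 beats is 80 beats; at 5 beats each that's 16 chords.
C: 9 bars of 4 beats is 36 beats; at 6 beats each that's 6 chords.
Overall: 46 chords over 38 bars → 46/38 = 23/19 chords per bar.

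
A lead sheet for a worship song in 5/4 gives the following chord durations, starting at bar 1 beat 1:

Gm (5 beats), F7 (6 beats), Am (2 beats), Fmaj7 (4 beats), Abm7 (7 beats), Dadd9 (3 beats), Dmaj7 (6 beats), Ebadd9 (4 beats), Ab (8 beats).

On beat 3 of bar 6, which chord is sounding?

Beat 3 of bar 6 is beat (6−1)×5 + 3 = 28 overall.
Running totals: Gm ends at 5, F7 ends at 11, Am ends at 13, Fmaj7 ends at 17, Abm7 ends at 24, Dadd9 ends at 27, Dmaj7 ends at 33.
Beat 28 falls within Dmaj7.

Dmaj7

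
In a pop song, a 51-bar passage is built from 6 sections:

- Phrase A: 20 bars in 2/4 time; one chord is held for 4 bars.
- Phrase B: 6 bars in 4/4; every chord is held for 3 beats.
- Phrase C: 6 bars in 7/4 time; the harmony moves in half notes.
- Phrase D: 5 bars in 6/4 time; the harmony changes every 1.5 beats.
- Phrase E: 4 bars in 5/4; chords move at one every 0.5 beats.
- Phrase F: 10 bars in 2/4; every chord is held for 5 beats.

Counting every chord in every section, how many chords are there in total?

A has 40 beats and chords last 8 each, so 5 chords.
B has 24 beats and chords last 3 each, so 8 chords.
C has 42 beats and chords last 2 each, so 21 chords.
D has 30 beats and chords last 1.5 each, so 20 chords.
E has 20 beats and chords last 0.5 each, so 40 chords.
F has 20 beats and chords last 5 each, so 4 chords.
Total: 5 + 8 + 21 + 20 + 40 + 4 = 98.

98 chords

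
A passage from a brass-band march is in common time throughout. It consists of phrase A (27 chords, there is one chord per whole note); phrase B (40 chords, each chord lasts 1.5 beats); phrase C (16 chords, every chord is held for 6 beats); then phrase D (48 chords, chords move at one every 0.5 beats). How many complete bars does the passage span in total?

72 bars

A: 27 × 4 = 108 beats = 27 bars.
B: 40 × 1.5 = 60 beats = 15 bars.
C: 16 × 6 = 96 beats = 24 bars.
D: 48 × 0.5 = 24 beats = 6 bars.
Total: 27 + 15 + 24 + 6 = 72 bars.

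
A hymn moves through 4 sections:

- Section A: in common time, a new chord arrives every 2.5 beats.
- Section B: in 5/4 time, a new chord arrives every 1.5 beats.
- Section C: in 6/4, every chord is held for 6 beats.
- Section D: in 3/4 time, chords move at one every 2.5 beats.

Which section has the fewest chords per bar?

A: 4 beats/bar ÷ 2.5 beats/chord = 1.6 chords/bar.
B: 5 beats/bar ÷ 1.5 beats/chord = 10/3 chords/bar.
C: 6 beats/bar ÷ 6 beats/chord = 1 chord/bar.
D: 3 beats/bar ÷ 2.5 beats/chord = 1.2 chords/bar.
Slowest is C at 1 chords/bar.

Section C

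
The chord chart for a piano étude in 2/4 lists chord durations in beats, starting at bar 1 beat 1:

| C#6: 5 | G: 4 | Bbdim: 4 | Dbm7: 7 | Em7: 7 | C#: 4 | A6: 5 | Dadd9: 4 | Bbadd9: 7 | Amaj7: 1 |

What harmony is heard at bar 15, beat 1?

Beat 1 of bar 15 is beat (15−1)×2 + 1 = 29 overall.
Running totals: C#6 ends at 5, G ends at 9, Bbdim ends at 13, Dbm7 ends at 20, Em7 ends at 27, C# ends at 31.
Beat 29 falls within C#.

C#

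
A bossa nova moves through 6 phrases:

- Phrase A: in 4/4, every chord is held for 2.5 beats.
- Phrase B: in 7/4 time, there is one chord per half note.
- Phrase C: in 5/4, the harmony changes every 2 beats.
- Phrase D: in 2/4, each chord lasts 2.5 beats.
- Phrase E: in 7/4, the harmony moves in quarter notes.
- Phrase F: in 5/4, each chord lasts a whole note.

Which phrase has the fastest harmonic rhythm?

A: 4/2.5 = 1.6 chords/bar.
B: 7/2 = 3.5 chords/bar.
C: 5/2 = 2.5 chords/bar.
D: 2/2.5 = 0.8 chords/bar.
E: 7/1 = 7 chords/bar.
F: 5/4 = 1.25 chords/bar.
Fastest is E at 7 chords/bar.

Phrase E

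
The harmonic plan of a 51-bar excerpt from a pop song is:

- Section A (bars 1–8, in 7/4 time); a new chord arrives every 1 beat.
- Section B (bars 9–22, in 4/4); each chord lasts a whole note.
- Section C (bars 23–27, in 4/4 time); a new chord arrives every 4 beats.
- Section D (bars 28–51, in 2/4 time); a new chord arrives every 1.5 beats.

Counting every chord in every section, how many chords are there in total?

107 chords

A: 8·7 = 56 beats, 56/1 = 56 chords.
B: 14·4 = 56 beats, 56/4 = 14 chords.
C: 5·4 = 20 beats, 20/4 = 5 chords.
D: 24·2 = 48 beats, 48/1.5 = 32 chords.
Total: 56 + 14 + 5 + 32 = 107.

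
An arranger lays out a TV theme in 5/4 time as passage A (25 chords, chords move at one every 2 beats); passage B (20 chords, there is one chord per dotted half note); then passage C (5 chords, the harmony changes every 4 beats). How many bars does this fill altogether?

A: 25 × 2 = 50 beats = 10 bars.
B: 20 × 3 = 60 beats = 12 bars.
C: 5 × 4 = 20 beats = 4 bars.
Total: 10 + 12 + 4 = 26 bars.

26 bars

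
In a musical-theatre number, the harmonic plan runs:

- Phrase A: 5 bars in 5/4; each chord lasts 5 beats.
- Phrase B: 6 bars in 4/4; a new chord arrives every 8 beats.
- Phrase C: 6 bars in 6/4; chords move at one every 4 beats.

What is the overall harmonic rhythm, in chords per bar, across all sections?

A: 5 × 5 = 25 beats ÷ 5 = 5 chords.
B: 6 × 4 = 24 beats ÷ 8 = 3 chords.
C: 6 × 6 = 36 beats ÷ 4 = 9 chords.
Overall: 17 chords over 17 bars → 17/17 = 1 chords per bar.

1 chords per bar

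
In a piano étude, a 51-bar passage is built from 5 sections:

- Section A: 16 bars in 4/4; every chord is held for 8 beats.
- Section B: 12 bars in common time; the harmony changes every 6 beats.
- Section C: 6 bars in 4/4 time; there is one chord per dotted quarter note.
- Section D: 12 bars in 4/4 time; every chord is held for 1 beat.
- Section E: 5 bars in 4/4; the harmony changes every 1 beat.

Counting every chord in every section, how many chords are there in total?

100 chords

A: 16·4 = 64 beats, 64/8 = 8 chords.
B: 12·4 = 48 beats, 48/6 = 8 chords.
C: 6·4 = 24 beats, 24/1.5 = 16 chords.
D: 12·4 = 48 beats, 48/1 = 48 chords.
E: 5·4 = 20 beats, 20/1 = 20 chords.
Total: 8 + 8 + 16 + 48 + 20 = 100.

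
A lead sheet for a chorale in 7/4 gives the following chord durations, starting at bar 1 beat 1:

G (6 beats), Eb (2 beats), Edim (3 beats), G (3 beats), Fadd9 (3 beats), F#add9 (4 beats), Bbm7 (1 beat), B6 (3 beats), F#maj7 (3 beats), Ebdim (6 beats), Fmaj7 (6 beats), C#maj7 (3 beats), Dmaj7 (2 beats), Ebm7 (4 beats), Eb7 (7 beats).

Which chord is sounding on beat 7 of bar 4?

Beat 7 of bar 4 is beat (4−1)×7 + 7 = 28 overall.
Running totals: G ends at 6, Eb ends at 8, Edim ends at 11, G ends at 14, Fadd9 ends at 17, F#add9 ends at 21, Bbm7 ends at 22, B6 ends at 25, F#maj7 ends at 28.
Beat 28 falls within F#maj7.

F#maj7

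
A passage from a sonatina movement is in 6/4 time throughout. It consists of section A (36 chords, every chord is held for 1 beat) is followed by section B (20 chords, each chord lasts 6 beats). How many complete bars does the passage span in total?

26 bars

A: 36 × 1 = 36 beats = 6 bars.
B: 20 × 6 = 120 beats = 20 bars.
Total: 6 + 20 = 26 bars.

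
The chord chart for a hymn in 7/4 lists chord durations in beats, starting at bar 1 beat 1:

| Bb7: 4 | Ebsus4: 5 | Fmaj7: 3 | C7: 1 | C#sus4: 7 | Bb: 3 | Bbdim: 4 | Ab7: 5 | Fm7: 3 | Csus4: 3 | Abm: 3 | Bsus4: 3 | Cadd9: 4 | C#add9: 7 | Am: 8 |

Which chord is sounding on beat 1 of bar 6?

Csus4

Beat 1 of bar 6 is beat (6−1)×7 + 1 = 36 overall.
Running totals: Bb7 ends at 4, Ebsus4 ends at 9, Fmaj7 ends at 12, C7 ends at 13, C#sus4 ends at 20, Bb ends at 23, Bbdim ends at 27, Ab7 ends at 32, Fm7 ends at 35, Csus4 ends at 38.
Beat 36 falls within Csus4.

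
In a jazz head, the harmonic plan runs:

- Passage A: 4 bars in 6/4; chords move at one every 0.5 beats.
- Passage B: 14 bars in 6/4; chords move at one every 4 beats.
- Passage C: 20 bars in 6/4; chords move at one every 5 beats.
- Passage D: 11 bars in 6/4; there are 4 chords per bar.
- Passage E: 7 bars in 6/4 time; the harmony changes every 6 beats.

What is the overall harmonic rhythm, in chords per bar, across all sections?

A: 4 × 6 = 24 beats ÷ 0.5 = 48 chords.
B: 14 × 6 = 84 beats ÷ 4 = 21 chords.
C: 20 × 6 = 120 beats ÷ 5 = 24 chords.
D: 11 × 6 = 66 beats ÷ 1.5 = 44 chords.
E: 7 × 6 = 42 beats ÷ 6 = 7 chords.
Overall: 144 chords over 56 bars → 144/56 = 18/7 chords per bar.

18/7 chords per bar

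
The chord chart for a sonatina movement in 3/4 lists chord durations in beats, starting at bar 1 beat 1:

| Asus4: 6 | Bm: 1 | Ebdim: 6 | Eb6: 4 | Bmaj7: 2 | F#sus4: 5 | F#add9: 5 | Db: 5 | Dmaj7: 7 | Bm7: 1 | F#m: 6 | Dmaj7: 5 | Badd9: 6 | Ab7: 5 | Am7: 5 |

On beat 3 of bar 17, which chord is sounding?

Dmaj7

Beat 3 of bar 17 is beat (17−1)×3 + 3 = 51 overall.
Running totals: Asus4 ends at 6, Bm ends at 7, Ebdim ends at 13, Eb6 ends at 17, Bmaj7 ends at 19, F#sus4 ends at 24, F#add9 ends at 29, Db ends at 34, Dmaj7 ends at 41, Bm7 ends at 42, F#m ends at 48, Dmaj7 ends at 53.
Beat 51 falls within Dmaj7.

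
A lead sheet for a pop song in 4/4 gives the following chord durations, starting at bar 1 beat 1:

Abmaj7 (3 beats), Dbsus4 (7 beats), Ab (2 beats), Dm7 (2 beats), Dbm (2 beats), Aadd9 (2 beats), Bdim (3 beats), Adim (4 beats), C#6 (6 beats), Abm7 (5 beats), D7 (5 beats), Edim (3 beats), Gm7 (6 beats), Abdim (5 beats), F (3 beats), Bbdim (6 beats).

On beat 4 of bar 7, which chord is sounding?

C#6

Beat 4 of bar 7 is beat (7−1)×4 + 4 = 28 overall.
Running totals: Abmaj7 ends at 3, Dbsus4 ends at 10, Ab ends at 12, Dm7 ends at 14, Dbm ends at 16, Aadd9 ends at 18, Bdim ends at 21, Adim ends at 25, C#6 ends at 31.
Beat 28 falls within C#6.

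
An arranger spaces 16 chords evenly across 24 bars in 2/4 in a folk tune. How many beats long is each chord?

3 beats

24 bars × 2 beats/bar = 48 beats total.
48 beats ÷ 16 chords = 3 beats per chord.
(That is a dotted half note.)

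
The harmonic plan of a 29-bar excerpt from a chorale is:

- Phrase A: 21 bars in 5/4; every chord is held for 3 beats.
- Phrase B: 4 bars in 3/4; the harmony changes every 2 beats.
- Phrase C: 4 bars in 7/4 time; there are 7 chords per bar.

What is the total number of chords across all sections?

69 chords

A: 21·5 = 105 beats, 105/3 = 35 chords.
B: 4·3 = 12 beats, 12/2 = 6 chords.
C: 4·7 = 28 beats, 28/1 = 28 chords.
Total: 35 + 6 + 28 = 69.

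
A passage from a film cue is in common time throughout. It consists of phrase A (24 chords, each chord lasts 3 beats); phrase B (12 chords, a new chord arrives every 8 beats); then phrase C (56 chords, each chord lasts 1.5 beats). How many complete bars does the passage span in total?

A: 24 × 3 = 72 beats = 18 bars.
B: 12 × 8 = 96 beats = 24 bars.
C: 56 × 1.5 = 84 beats = 21 bars.
Total: 18 + 24 + 21 = 63 bars.

63 bars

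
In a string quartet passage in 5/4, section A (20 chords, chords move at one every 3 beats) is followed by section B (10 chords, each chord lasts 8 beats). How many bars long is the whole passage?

A: 20 × 3 = 60 beats = 12 bars.
B: 10 × 8 = 80 beats = 16 bars.
Total: 12 + 16 = 28 bars.

28 bars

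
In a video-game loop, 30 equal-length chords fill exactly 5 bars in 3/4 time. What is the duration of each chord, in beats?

5 bars × 3 beats/bar = 15 beats total.
15 beats ÷ 30 chords = 0.5 beats per chord.
(That is an eighth note.)

0.5 beats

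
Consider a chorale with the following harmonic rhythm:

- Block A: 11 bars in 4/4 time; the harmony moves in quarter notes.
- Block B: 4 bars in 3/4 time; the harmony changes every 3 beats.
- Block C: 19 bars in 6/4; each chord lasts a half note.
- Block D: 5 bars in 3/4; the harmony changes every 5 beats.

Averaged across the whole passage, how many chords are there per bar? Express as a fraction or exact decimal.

A: 11 bars of 4 beats is 44 beats; at 1 beat each that's 44 chords.
B: 4 bars of 3 beats is 12 beats; at 3 beats each that's 4 chords.
C: 19 bars of 6 beats is 114 beats; at 2 beats each that's 57 chords.
D: 5 bars of 3 beats is 15 beats; at 5 beats each that's 3 chords.
Overall: 108 chords over 39 bars → 108/39 = 36/13 chords per bar.

36/13 chords per bar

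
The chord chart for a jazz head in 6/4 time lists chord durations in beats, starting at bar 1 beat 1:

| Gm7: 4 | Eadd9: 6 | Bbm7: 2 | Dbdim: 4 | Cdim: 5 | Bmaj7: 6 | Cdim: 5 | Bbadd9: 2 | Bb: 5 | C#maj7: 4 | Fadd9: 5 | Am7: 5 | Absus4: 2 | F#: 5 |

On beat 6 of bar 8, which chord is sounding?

Fadd9

Beat 6 of bar 8 is beat (8−1)×6 + 6 = 48 overall.
Running totals: Gm7 ends at 4, Eadd9 ends at 10, Bbm7 ends at 12, Dbdim ends at 16, Cdim ends at 21, Bmaj7 ends at 27, Cdim ends at 32, Bbadd9 ends at 34, Bb ends at 39, C#maj7 ends at 43, Fadd9 ends at 48.
Beat 48 falls within Fadd9.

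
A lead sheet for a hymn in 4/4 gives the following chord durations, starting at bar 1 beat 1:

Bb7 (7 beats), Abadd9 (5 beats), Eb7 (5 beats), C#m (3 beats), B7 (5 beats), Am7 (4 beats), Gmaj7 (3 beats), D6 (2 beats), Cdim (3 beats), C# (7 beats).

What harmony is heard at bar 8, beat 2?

Gmaj7

Beat 2 of bar 8 is beat (8−1)×4 + 2 = 30 overall.
Running totals: Bb7 ends at 7, Abadd9 ends at 12, Eb7 ends at 17, C#m ends at 20, B7 ends at 25, Am7 ends at 29, Gmaj7 ends at 32.
Beat 30 falls within Gmaj7.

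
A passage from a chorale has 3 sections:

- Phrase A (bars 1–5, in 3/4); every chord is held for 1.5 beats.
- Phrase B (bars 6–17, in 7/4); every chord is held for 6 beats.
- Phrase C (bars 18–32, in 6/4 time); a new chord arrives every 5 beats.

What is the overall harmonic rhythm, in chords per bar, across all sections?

A: 5 bars of 3 beats is 15 beats; at 1.5 beats each that's 10 chords.
B: 12 bars of 7 beats is 84 beats; at 6 beats each that's 14 chords.
C: 15 bars of 6 beats is 90 beats; at 5 beats each that's 18 chords.
Overall: 42 chords over 32 bars → 42/32 = 21/16 chords per bar.

21/16 chords per bar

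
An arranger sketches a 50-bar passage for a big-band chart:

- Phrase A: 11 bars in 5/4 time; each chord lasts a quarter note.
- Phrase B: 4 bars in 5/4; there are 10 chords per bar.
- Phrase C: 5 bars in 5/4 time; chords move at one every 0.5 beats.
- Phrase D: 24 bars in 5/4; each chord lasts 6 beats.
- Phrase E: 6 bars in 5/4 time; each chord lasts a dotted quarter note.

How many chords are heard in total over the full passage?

185 chords

A has 55 beats and chords last 1 each, so 55 chords.
B has 20 beats and chords last 0.5 each, so 40 chords.
C has 25 beats and chords last 0.5 each, so 50 chords.
D has 120 beats and chords last 6 each, so 20 chords.
E has 30 beats and chords last 1.5 each, so 20 chords.
Total: 55 + 40 + 50 + 20 + 20 = 185.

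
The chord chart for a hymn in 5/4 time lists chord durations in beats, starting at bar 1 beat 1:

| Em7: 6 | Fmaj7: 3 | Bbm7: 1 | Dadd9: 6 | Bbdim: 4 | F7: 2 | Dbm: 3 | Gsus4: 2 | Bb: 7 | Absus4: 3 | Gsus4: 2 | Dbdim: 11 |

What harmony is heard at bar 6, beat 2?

Gsus4

Beat 2 of bar 6 is beat (6−1)×5 + 2 = 27 overall.
Running totals: Em7 ends at 6, Fmaj7 ends at 9, Bbm7 ends at 10, Dadd9 ends at 16, Bbdim ends at 20, F7 ends at 22, Dbm ends at 25, Gsus4 ends at 27.
Beat 27 falls within Gsus4.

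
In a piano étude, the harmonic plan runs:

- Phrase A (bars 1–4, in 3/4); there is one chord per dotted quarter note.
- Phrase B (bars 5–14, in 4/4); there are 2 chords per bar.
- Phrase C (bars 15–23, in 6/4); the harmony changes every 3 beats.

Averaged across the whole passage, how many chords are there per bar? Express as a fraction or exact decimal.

A: 4 × 3 = 12 beats ÷ 1.5 = 8 chords.
B: 10 × 4 = 40 beats ÷ 2 = 20 chords.
C: 9 × 6 = 54 beats ÷ 3 = 18 chords.
Overall: 46 chords over 23 bars → 46/23 = 2 chords per bar.

2 chords per bar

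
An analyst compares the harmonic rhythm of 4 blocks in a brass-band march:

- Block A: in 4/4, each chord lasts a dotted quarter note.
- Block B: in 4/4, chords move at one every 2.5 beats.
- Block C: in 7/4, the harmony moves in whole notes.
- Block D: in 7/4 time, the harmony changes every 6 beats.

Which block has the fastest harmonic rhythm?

A: 4 beats/bar ÷ 1.5 beats/chord = 8/3 chords/bar.
B: 4 beats/bar ÷ 2.5 beats/chord = 1.6 chords/bar.
C: 7 beats/bar ÷ 4 beats/chord = 1.75 chords/bar.
D: 7 beats/bar ÷ 6 beats/chord = 7/6 chords/bar.
Fastest is A at 8/3 chords/bar.

Block A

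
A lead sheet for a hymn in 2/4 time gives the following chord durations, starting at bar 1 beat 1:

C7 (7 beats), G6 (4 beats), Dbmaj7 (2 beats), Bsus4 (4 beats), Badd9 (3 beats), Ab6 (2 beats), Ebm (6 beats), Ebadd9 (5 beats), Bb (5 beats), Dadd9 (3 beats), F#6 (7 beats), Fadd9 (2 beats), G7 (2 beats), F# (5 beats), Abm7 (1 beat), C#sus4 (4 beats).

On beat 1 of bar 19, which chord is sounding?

Bb

Beat 1 of bar 19 is beat (19−1)×2 + 1 = 37 overall.
Running totals: C7 ends at 7, G6 ends at 11, Dbmaj7 ends at 13, Bsus4 ends at 17, Badd9 ends at 20, Ab6 ends at 22, Ebm ends at 28, Ebadd9 ends at 33, Bb ends at 38.
Beat 37 falls within Bb.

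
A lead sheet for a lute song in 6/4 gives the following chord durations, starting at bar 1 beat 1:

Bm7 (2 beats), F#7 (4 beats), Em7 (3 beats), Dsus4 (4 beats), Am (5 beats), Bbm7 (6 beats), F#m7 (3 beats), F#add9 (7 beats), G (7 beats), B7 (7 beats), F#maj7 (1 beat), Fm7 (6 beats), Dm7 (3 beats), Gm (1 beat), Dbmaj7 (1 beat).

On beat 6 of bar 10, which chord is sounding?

Dbmaj7

Beat 6 of bar 10 is beat (10−1)×6 + 6 = 60 overall.
Running totals: Bm7 ends at 2, F#7 ends at 6, Em7 ends at 9, Dsus4 ends at 13, Am ends at 18, Bbm7 ends at 24, F#m7 ends at 27, F#add9 ends at 34, G ends at 41, B7 ends at 48, F#maj7 ends at 49, Fm7 ends at 55, Dm7 ends at 58, Gm ends at 59, Dbmaj7 ends at 60.
Beat 60 falls within Dbmaj7.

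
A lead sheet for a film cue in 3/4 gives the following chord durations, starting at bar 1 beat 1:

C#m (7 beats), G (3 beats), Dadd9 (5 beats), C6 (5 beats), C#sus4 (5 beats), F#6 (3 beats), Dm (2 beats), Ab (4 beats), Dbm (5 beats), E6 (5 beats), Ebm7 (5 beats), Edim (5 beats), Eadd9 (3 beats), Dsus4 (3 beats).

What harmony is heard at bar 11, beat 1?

Beat 1 of bar 11 is beat (11−1)×3 + 1 = 31 overall.
Running totals: C#m ends at 7, G ends at 10, Dadd9 ends at 15, C6 ends at 20, C#sus4 ends at 25, F#6 ends at 28, Dm ends at 30, Ab ends at 34.
Beat 31 falls within Ab.

Ab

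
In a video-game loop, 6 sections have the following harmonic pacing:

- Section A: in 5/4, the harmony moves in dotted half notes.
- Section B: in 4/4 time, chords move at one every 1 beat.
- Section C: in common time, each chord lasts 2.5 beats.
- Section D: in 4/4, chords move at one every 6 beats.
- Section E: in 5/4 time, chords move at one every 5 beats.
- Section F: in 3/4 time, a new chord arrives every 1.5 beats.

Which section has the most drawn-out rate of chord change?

A: 5/3 = 5/3 chords/bar.
B: 4/1 = 4 chords/bar.
C: 4/2.5 = 1.6 chords/bar.
D: 4/6 = 2/3 chords/bar.
E: 5/5 = 1 chord/bar.
F: 3/1.5 = 2 chords/bar.
Slowest is D at 2/3 chords/bar.

Section D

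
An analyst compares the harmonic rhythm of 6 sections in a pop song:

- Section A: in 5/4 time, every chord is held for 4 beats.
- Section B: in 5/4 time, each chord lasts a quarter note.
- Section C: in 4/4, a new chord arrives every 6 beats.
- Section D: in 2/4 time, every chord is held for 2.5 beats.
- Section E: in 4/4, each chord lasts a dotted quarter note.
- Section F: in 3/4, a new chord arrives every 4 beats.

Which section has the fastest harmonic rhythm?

Section B

A: 5/4 = 1.25 chords/bar.
B: 5/1 = 5 chords/bar.
C: 4/6 = 2/3 chords/bar.
D: 2/2.5 = 0.8 chords/bar.
E: 4/1.5 = 8/3 chords/bar.
F: 3/4 = 0.75 chords/bar.
Fastest is B at 5 chords/bar.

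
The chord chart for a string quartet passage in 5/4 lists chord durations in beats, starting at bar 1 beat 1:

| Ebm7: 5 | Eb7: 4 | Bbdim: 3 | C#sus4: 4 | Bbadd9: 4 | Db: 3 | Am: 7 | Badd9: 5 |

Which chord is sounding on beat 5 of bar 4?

Beat 5 of bar 4 is beat (4−1)×5 + 5 = 20 overall.
Running totals: Ebm7 ends at 5, Eb7 ends at 9, Bbdim ends at 12, C#sus4 ends at 16, Bbadd9 ends at 20.
Beat 20 falls within Bbadd9.

Bbadd9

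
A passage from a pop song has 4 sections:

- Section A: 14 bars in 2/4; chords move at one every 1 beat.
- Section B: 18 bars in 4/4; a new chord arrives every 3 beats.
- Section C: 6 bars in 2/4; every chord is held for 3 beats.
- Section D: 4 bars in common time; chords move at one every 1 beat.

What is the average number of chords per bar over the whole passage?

A: 14 bars of 2 beats is 28 beats; at 1 beat each that's 28 chords.
B: 18 bars of 4 beats is 72 beats; at 3 beats each that's 24 chords.
C: 6 bars of 2 beats is 12 beats; at 3 beats each that's 4 chords.
D: 4 bars of 4 beats is 16 beats; at 1 beat each that's 16 chords.
Overall: 72 chords over 42 bars → 72/42 = 12/7 chords per bar.

12/7 chords per bar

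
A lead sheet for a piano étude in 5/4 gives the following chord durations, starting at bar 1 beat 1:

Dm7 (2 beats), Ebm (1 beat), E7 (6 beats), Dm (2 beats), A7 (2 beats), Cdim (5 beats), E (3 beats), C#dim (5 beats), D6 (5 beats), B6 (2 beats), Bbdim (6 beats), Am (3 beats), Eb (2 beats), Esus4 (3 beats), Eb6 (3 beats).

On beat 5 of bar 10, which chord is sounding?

Eb6

Beat 5 of bar 10 is beat (10−1)×5 + 5 = 50 overall.
Running totals: Dm7 ends at 2, Ebm ends at 3, E7 ends at 9, Dm ends at 11, A7 ends at 13, Cdim ends at 18, E ends at 21, C#dim ends at 26, D6 ends at 31, B6 ends at 33, Bbdim ends at 39, Am ends at 42, Eb ends at 44, Esus4 ends at 47, Eb6 ends at 50.
Beat 50 falls within Eb6.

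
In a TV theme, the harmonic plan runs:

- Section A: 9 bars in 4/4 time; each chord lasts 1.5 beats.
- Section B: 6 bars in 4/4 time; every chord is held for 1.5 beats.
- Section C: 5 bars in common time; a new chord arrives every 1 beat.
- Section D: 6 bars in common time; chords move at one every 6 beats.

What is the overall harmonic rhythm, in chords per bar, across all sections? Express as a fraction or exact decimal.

A: 9 × 4 = 36 beats ÷ 1.5 = 24 chords.
B: 6 × 4 = 24 beats ÷ 1.5 = 16 chords.
C: 5 × 4 = 20 beats ÷ 1 = 20 chords.
D: 6 × 4 = 24 beats ÷ 6 = 4 chords.
Overall: 64 chords over 26 bars → 64/26 = 32/13 chords per bar.

32/13 chords per bar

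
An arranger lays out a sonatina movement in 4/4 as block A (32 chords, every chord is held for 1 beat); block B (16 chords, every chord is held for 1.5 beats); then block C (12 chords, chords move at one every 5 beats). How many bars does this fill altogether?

29 bars

A: 32 × 1 = 32 beats = 8 bars.
B: 16 × 1.5 = 24 beats = 6 bars.
C: 12 × 5 = 60 beats = 15 bars.
Total: 8 + 6 + 15 = 29 bars.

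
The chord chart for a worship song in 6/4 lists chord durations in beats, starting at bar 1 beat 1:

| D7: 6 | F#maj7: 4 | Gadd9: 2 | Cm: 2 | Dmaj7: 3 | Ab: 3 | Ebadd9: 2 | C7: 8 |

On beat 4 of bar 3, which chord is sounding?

Dmaj7

Beat 4 of bar 3 is beat (3−1)×6 + 4 = 16 overall.
Running totals: D7 ends at 6, F#maj7 ends at 10, Gadd9 ends at 12, Cm ends at 14, Dmaj7 ends at 17.
Beat 16 falls within Dmaj7.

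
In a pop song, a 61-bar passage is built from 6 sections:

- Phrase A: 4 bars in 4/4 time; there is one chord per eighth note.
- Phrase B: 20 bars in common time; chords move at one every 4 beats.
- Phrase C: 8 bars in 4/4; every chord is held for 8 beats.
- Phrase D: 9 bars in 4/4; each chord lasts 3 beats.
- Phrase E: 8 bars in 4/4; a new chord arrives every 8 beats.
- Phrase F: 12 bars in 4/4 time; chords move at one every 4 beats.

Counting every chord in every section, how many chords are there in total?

A: 4 bars × 4 beats = 16 beats; 0.5 beats/chord → 32 chords.
B: 20 bars × 4 beats = 80 beats; 4 beats/chord → 20 chords.
C: 8 bars × 4 beats = 32 beats; 8 beats/chord → 4 chords.
D: 9 bars × 4 beats = 36 beats; 3 beats/chord → 12 chords.
E: 8 bars × 4 beats = 32 beats; 8 beats/chord → 4 chords.
F: 12 bars × 4 beats = 48 beats; 4 beats/chord → 12 chords.
Total: 32 + 20 + 4 + 12 + 4 + 12 = 84.

84 chords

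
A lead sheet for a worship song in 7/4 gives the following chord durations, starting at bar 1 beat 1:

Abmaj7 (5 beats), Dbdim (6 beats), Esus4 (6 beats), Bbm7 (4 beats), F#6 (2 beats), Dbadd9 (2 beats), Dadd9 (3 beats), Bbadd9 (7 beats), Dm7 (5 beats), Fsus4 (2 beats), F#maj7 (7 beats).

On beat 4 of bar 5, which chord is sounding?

Bbadd9

Beat 4 of bar 5 is beat (5−1)×7 + 4 = 32 overall.
Running totals: Abmaj7 ends at 5, Dbdim ends at 11, Esus4 ends at 17, Bbm7 ends at 21, F#6 ends at 23, Dbadd9 ends at 25, Dadd9 ends at 28, Bbadd9 ends at 35.
Beat 32 falls within Bbadd9.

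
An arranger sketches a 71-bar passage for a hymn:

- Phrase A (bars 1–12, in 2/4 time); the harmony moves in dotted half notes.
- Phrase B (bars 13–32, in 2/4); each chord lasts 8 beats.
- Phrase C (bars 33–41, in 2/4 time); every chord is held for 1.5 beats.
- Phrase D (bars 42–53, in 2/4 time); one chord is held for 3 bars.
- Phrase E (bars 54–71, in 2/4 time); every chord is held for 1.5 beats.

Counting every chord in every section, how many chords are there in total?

53 chords

A: 12·2 = 24 beats, 24/3 = 8 chords.
B: 20·2 = 40 beats, 40/8 = 5 chords.
C: 9·2 = 18 beats, 18/1.5 = 12 chords.
D: 12·2 = 24 beats, 24/6 = 4 chords.
E: 18·2 = 36 beats, 36/1.5 = 24 chords.
Total: 8 + 5 + 12 + 4 + 24 = 53.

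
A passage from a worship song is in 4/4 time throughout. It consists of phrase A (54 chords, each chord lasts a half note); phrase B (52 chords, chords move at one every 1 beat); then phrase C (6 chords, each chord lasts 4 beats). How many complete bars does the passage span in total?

46 bars

A: 54 × 2 = 108 beats = 27 bars.
B: 52 × 1 = 52 beats = 13 bars.
C: 6 × 4 = 24 beats = 6 bars.
Total: 27 + 13 + 6 = 46 bars.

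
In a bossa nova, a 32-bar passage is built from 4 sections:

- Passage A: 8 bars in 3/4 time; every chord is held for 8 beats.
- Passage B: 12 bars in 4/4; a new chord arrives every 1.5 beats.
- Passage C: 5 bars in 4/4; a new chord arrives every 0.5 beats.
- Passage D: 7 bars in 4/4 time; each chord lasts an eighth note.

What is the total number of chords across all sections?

131 chords

A: 8·3 = 24 beats, 24/8 = 3 chords.
B: 12·4 = 48 beats, 48/1.5 = 32 chords.
C: 5·4 = 20 beats, 20/0.5 = 40 chords.
D: 7·4 = 28 beats, 28/0.5 = 56 chords.
Total: 3 + 32 + 40 + 56 = 131.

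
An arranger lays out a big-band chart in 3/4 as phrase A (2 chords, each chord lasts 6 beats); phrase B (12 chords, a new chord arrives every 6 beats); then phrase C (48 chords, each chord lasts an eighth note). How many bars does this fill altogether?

A: 2 × 6 = 12 beats = 4 bars.
B: 12 × 6 = 72 beats = 24 bars.
C: 48 × 0.5 = 24 beats = 8 bars.
Total: 4 + 24 + 8 = 36 bars.

36 bars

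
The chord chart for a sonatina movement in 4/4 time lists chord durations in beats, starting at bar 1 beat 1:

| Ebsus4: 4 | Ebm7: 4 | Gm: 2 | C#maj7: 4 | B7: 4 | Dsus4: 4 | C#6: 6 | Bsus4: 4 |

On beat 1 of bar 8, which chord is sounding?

Beat 1 of bar 8 is beat (8−1)×4 + 1 = 29 overall.
Running totals: Ebsus4 ends at 4, Ebm7 ends at 8, Gm ends at 10, C#maj7 ends at 14, B7 ends at 18, Dsus4 ends at 22, C#6 ends at 28, Bsus4 ends at 32.
Beat 29 falls within Bsus4.

Bsus4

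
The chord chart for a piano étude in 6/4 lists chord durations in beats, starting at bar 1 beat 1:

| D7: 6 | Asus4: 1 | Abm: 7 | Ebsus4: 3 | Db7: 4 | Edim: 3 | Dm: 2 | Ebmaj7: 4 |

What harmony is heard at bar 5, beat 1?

Beat 1 of bar 5 is beat (5−1)×6 + 1 = 25 overall.
Running totals: D7 ends at 6, Asus4 ends at 7, Abm ends at 14, Ebsus4 ends at 17, Db7 ends at 21, Edim ends at 24, Dm ends at 26.
Beat 25 falls within Dm.

Dm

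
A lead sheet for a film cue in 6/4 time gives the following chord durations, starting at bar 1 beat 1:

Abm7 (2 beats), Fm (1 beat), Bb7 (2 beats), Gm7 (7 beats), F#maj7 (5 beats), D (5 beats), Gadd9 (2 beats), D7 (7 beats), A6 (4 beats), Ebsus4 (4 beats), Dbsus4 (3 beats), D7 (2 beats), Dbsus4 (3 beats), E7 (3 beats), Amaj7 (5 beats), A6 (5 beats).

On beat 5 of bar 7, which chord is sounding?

Dbsus4

Beat 5 of bar 7 is beat (7−1)×6 + 5 = 41 overall.
Running totals: Abm7 ends at 2, Fm ends at 3, Bb7 ends at 5, Gm7 ends at 12, F#maj7 ends at 17, D ends at 22, Gadd9 ends at 24, D7 ends at 31, A6 ends at 35, Ebsus4 ends at 39, Dbsus4 ends at 42.
Beat 41 falls within Dbsus4.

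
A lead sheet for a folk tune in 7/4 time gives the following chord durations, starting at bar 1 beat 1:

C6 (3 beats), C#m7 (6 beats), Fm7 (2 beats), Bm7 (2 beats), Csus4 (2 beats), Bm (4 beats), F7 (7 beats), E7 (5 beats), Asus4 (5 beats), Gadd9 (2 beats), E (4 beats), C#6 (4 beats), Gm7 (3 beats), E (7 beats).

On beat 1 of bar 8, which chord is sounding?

E

Beat 1 of bar 8 is beat (8−1)×7 + 1 = 50 overall.
Running totals: C6 ends at 3, C#m7 ends at 9, Fm7 ends at 11, Bm7 ends at 13, Csus4 ends at 15, Bm ends at 19, F7 ends at 26, E7 ends at 31, Asus4 ends at 36, Gadd9 ends at 38, E ends at 42, C#6 ends at 46, Gm7 ends at 49, E ends at 56.
Beat 50 falls within E.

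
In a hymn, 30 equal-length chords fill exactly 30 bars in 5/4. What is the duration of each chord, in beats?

5 beats

30 bars × 5 beats/bar = 150 beats total.
150 beats ÷ 30 chords = 5 beats per chord.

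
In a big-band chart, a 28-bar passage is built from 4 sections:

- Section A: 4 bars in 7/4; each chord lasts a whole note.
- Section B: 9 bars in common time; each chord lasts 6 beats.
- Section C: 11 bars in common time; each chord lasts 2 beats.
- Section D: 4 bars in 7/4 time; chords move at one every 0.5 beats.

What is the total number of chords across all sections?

A has 28 beats and chords last 4 each, so 7 chords.
B has 36 beats and chords last 6 each, so 6 chords.
C has 44 beats and chords last 2 each, so 22 chords.
D has 28 beats and chords last 0.5 each, so 56 chords.
Total: 7 + 6 + 22 + 56 = 91.

91 chords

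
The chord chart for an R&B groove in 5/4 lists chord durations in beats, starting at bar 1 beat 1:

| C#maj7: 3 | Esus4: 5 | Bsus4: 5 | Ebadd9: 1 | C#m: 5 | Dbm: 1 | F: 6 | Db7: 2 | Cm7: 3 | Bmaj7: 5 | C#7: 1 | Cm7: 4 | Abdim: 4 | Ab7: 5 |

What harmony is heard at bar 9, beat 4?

Beat 4 of bar 9 is beat (9−1)×5 + 4 = 44 overall.
Running totals: C#maj7 ends at 3, Esus4 ends at 8, Bsus4 ends at 13, Ebadd9 ends at 14, C#m ends at 19, Dbm ends at 20, F ends at 26, Db7 ends at 28, Cm7 ends at 31, Bmaj7 ends at 36, C#7 ends at 37, Cm7 ends at 41, Abdim ends at 45.
Beat 44 falls within Abdim.

Abdim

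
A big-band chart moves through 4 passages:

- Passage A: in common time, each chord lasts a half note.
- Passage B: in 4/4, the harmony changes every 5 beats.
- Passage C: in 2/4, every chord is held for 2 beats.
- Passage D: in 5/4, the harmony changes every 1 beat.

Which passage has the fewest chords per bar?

Passage B

A: 4/2 = 2 chords/bar.
B: 4/5 = 0.8 chords/bar.
C: 2/2 = 1 chord/bar.
D: 5/1 = 5 chords/bar.
Slowest is B at 0.8 chords/bar.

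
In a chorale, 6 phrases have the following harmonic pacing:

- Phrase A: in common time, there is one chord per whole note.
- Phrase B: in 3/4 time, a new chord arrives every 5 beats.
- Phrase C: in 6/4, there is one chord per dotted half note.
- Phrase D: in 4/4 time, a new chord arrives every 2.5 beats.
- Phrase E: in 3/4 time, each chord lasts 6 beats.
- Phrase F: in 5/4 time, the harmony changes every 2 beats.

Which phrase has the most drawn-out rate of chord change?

A: each chord is 4 beats in 4/4, so 1 per bar.
B: each chord is 5 beats in 3/4, so 0.6 per bar.
C: each chord is 3 beats in 6/4, so 2 per bar.
D: each chord is 2.5 beats in 4/4, so 1.6 per bar.
E: each chord is 6 beats in 3/4, so 0.5 per bar.
F: each chord is 2 beats in 5/4, so 2.5 per bar.
Slowest is E at 0.5 chords/bar.

Phrase E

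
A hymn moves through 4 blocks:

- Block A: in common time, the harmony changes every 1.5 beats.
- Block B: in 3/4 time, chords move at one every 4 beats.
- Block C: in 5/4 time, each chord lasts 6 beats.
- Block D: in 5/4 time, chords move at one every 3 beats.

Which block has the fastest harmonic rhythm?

A: 4/1.5 = 8/3 chords/bar.
B: 3/4 = 0.75 chords/bar.
C: 5/6 = 5/6 chords/bar.
D: 5/3 = 5/3 chords/bar.
Fastest is A at 8/3 chords/bar.

Block A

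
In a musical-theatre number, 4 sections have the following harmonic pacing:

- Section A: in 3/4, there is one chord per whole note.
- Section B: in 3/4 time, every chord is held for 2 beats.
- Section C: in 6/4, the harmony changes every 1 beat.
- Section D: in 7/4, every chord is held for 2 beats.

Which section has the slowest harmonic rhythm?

Section A

A: 3/4 = 0.75 chords/bar.
B: 3/2 = 1.5 chords/bar.
C: 6/1 = 6 chords/bar.
D: 7/2 = 3.5 chords/bar.
Slowest is A at 0.75 chords/bar.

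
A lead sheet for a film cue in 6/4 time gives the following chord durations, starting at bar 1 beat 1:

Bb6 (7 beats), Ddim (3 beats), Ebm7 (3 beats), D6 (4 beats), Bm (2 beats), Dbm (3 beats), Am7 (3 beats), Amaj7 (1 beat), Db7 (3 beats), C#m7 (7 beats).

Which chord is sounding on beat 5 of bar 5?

Beat 5 of bar 5 is beat (5−1)×6 + 5 = 29 overall.
Running totals: Bb6 ends at 7, Ddim ends at 10, Ebm7 ends at 13, D6 ends at 17, Bm ends at 19, Dbm ends at 22, Am7 ends at 25, Amaj7 ends at 26, Db7 ends at 29.
Beat 29 falls within Db7.

Db7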